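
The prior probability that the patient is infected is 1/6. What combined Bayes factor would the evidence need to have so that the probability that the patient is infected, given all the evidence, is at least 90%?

45

Prior odds = (1/6)/(5/6) = 0.2.
Target odds = 0.9/0.1 = 9.
Required Bayes factor = 9 ÷ 0.2 = 45.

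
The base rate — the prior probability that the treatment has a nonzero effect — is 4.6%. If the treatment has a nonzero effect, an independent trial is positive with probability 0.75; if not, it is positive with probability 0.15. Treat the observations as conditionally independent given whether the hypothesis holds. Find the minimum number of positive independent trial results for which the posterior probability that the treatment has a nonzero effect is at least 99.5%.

Prior odds = 0.046/0.954 = 23/477.
Likelihood ratio of a positive = 0.75/0.15 = 5.
Target posterior odds = 0.995/0.005 = 199.
Require 5ⁿ ≥ 199 ÷ (23/477) = 94923/23.
5⁵ = 3125 falls short of 94923/23 but 5⁶ = 15625 reaches it, so n = 6.

6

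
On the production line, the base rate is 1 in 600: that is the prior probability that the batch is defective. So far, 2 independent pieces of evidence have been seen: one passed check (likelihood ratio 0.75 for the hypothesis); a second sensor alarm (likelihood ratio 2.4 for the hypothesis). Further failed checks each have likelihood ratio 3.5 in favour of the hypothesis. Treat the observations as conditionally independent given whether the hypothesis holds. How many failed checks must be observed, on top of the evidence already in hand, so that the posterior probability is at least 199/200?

Prior odds = (1/600)/(599/600) = 1/599.
Combined Bayes factor of the evidence already in hand = 0.75 × 2.4 = 1.8.
Odds after that evidence = (1/599) × 1.8 = 9/2995.
Target odds = 0.995/0.005 = 199.
Need 3.5ⁿ ≥ 199 ÷ (9/2995) = 596005/9.
3.5⁸ = 5764801/256 falls short of 596005/9 but 3.5⁹ = 40353607/512 reaches it, so n = 9.

9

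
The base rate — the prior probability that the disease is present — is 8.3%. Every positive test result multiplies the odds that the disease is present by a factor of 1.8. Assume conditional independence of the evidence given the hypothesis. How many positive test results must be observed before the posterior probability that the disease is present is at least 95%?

10

Prior odds = 0.083/0.917 = 83/917.
Likelihood ratio per positive test result = 1.8.
Target odds: 0.95 ÷ 0.05 = 19.
Need (83/917) × 1.8ⁿ ≥ 19, i.e. 1.8ⁿ ≥ 17423/83.
1.8⁹ = 387420489/1953125 falls short of 17423/83 but 1.8¹⁰ ≈357.047 reaches it, so n = 10.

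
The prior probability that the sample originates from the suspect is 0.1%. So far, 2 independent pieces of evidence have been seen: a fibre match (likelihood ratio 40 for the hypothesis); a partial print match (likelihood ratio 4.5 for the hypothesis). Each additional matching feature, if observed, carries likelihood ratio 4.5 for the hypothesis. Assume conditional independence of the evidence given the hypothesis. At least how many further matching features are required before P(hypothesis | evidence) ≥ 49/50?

4

Prior odds = 0.001/0.999 = 1/999.
Combined Bayes factor of the evidence already in hand = 40 × 4.5 = 180.
Odds after that evidence = (1/999) × 180 = 20/111.
Target odds = 0.98/0.02 = 49.
Need 4.5ⁿ ≥ 49 ÷ (20/111) = 271.95.
4.5³ = 91.125 falls short of 271.95 but 4.5⁴ = 410.0625 reaches it, so n = 4.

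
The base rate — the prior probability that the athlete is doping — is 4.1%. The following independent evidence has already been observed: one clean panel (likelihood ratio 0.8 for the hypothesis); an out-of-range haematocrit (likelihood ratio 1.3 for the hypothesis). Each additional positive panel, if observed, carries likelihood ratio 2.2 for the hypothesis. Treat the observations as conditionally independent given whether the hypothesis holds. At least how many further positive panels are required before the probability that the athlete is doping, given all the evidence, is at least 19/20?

Prior odds = 0.041/0.959 = 41/959.
Combined Bayes factor of the evidence already in hand = 0.8 × 1.3 = 1.04.
Odds after that evidence = (41/959) × 1.04 = 1066/23975.
Target odds = 0.95/0.05 = 19.
Need 2.2ⁿ ≥ 19 ÷ (1066/23975) = 455525/1066.
2.2⁷ = 19487171/78125 falls short of 455525/1066 but 2.2⁸ = 214358881/390625 reaches it, so n = 8.

8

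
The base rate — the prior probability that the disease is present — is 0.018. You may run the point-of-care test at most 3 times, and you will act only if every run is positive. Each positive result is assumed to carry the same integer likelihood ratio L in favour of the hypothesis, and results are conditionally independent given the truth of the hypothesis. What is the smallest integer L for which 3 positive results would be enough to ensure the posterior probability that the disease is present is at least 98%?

Prior odds = 0.018/0.982 = 9/491.
Target odds = 0.98/0.02 = 49.
Need L³ ≥ 49 ÷ (9/491) = 24059/9.
13³ = 2197 < 24059/9 ≤ 2744 = 14³, so L = 14.

14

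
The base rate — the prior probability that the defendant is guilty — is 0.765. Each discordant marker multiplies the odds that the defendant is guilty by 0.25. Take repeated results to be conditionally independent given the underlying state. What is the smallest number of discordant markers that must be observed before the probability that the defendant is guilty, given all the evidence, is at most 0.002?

Prior odds: 0.765 ÷ 0.235 = 153/47.
Likelihood ratio per discordant marker = 0.25.
Target odds: 0.002 ÷ 0.998 = 1/499.
Need (153/47) × 0.25ⁿ ≤ 1/499, i.e. 0.25ⁿ ≤ 47/76347.
0.25⁵ = 1/1024 is still above 47/76347 but 0.25⁶ = 1/4096 is at or below it, so n = 6.

6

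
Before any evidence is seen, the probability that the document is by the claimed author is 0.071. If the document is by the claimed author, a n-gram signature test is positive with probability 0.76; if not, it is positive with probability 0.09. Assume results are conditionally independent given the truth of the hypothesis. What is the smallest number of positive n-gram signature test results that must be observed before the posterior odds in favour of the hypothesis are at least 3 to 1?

Prior odds = 0.071/0.929 = 71/929.
Likelihood ratio of a positive = 0.76/0.09 = 76/9.
Target odds = 3.
Need (71/929) × (76/9)ⁿ ≥ 3, i.e. (76/9)ⁿ ≥ 2787/71.
(76/9)¹ = 76/9 falls short of 2787/71 but (76/9)² = 5776/81 reaches it, so n = 2.

2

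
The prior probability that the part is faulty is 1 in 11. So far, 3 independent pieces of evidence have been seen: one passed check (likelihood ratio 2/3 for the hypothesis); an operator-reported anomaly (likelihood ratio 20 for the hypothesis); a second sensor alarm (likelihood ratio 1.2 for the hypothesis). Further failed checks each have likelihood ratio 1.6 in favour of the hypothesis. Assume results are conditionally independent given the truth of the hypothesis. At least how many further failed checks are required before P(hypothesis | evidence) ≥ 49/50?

8

Prior odds = (1/11)/(10/11) = 0.1.
Combined Bayes factor of the evidence already in hand = (2/3) × 20 × 1.2 = 16.
Odds after that evidence = 0.1 × 16 = 1.6.
Target odds = 0.98/0.02 = 49.
Need 1.6ⁿ ≥ 49 ÷ 1.6 = 30.625.
1.6⁷ = 2097152/78125 falls short of 30.625 but 1.6⁸ = 16777216/390625 reaches it, so n = 8.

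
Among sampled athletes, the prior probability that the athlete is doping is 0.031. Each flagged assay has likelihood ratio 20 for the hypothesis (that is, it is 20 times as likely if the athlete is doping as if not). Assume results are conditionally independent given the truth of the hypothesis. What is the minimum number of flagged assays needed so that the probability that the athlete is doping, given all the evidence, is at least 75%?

2

Prior odds = 0.031/0.969 = 31/969.
Likelihood ratio per flagged assay = 20.
Target odds: 0.75 ÷ 0.25 = 3.
Require 20ⁿ ≥ 3 ÷ (31/969) = 2907/31.
20¹ = 20 falls short of 2907/31 but 20² = 400 reaches it, so n = 2.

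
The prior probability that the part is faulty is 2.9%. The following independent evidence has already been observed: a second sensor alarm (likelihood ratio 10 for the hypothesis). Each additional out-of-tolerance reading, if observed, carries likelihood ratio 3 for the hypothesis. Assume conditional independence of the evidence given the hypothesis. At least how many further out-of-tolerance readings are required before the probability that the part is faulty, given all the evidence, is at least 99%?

6

Prior odds = 0.029/0.971 = 29/971.
Bayes factor of the evidence already in hand = 10.
Odds after that evidence = (29/971) × 10 = 290/971.
Target odds = 0.99/0.01 = 99.
Need 3ⁿ ≥ 99 ÷ (290/971) = 96129/290.
3⁵ = 243 falls short of 96129/290 but 3⁶ = 729 reaches it, so n = 6.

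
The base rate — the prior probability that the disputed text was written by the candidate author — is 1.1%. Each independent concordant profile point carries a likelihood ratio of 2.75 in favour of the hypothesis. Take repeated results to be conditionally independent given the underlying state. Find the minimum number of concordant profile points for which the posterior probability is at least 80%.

Prior odds = 0.011/0.989 = 11/989.
Likelihood ratio per concordant profile point = 2.75.
Target posterior odds = 0.8/0.2 = 4.
Require 2.75ⁿ ≥ 4 ÷ (11/989) = 3956/11.
2.75⁵ = 161051/1024 falls short of 3956/11 but 2.75⁶ = 1771561/4096 reaches it, so n = 6.

6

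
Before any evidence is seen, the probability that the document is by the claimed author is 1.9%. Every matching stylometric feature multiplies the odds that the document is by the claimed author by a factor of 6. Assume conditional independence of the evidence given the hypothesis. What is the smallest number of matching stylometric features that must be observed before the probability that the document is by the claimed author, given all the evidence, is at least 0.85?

Prior odds = 0.019/0.981 = 19/981.
Likelihood ratio per matching stylometric feature = 6.
Target odds: 0.85 ÷ 0.15 = 17/3.
Require 6ⁿ ≥ 17/3 ÷ (19/981) = 5559/19.
6³ = 216 falls short of 5559/19 but 6⁴ = 1296 reaches it, so n = 4.

4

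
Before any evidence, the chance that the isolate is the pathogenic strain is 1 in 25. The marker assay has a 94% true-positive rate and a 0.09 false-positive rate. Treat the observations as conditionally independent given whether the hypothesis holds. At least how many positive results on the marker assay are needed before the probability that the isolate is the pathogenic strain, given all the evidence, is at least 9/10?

Prior odds: 0.04 ÷ 0.96 = 1/24.
Likelihood ratio of a positive result = 0.94/0.09 = 94/9.
Target posterior odds = 0.9/0.1 = 9.
Need (1/24) × (94/9)ⁿ ≥ 9, i.e. (94/9)ⁿ ≥ 216.
(94/9)² = 8836/81 falls short of 216 but (94/9)³ = 830584/729 reaches it, so n = 3.

3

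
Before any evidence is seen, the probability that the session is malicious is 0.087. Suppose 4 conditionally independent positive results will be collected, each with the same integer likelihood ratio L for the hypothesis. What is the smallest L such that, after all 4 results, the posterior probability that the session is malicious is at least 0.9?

Prior odds = 0.087/0.913 = 87/913.
Target odds = 0.9/0.1 = 9.
Need L⁴ ≥ 9 ÷ (87/913) = 2739/29.
3⁴ = 81 < 2739/29 ≤ 256 = 4⁴, so L = 4.

4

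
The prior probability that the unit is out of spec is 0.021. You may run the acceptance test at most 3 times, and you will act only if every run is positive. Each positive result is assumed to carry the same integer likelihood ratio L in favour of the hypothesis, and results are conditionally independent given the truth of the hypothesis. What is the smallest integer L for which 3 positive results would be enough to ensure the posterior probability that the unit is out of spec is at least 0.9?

Prior odds = 0.021/0.979 = 21/979.
Target odds = 0.9/0.1 = 9.
Need L³ ≥ 9 ÷ (21/979) = 2937/7.
7³ = 343 < 2937/7 ≤ 512 = 8³, so L = 8.

8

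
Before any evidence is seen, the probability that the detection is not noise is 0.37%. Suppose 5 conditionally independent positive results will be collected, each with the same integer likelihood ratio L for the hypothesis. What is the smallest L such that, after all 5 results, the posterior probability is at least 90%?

Prior odds = 0.0037/0.9963 = 37/9963.
Target odds = 0.9/0.1 = 9.
Need L⁵ ≥ 9 ÷ (37/9963) = 89667/37.
4⁵ = 1024 < 89667/37 ≤ 3125 = 5⁵, so L = 5.

5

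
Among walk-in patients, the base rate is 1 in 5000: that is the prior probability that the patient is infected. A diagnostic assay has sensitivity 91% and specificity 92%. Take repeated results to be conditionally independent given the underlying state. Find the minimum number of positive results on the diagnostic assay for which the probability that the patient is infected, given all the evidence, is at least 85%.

Prior odds = 0.0002/0.9998 = 1/4999.
False-positive rate = 1 − 0.92 = 0.08; likelihood ratio of a positive = 0.91/0.08 = 11.375.
Target odds: 0.85 ÷ 0.15 = 17/3.
Require 11.375ⁿ ≥ 17/3 ÷ (1/4999) = 84983/3.
11.375⁴ = 68574961/4096 falls short of 84983/3 but 11.375⁵ ≈190439 reaches it, so n = 5.

5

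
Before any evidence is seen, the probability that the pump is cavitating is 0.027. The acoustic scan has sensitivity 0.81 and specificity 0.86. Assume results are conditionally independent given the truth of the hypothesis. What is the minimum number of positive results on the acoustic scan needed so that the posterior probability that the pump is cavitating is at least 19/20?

Prior odds: 0.027 ÷ 0.973 = 27/973.
False-positive rate = 1 − 0.86 = 0.14; likelihood ratio of a positive = 0.81/0.14 = 81/14.
Target posterior odds = 0.95/0.05 = 19.
Require (81/14)ⁿ ≥ 19 ÷ (27/973) = 18487/27.
(81/14)³ = 531441/2744 falls short of 18487/27 but (81/14)⁴ = 43046721/38416 reaches it, so n = 4.

4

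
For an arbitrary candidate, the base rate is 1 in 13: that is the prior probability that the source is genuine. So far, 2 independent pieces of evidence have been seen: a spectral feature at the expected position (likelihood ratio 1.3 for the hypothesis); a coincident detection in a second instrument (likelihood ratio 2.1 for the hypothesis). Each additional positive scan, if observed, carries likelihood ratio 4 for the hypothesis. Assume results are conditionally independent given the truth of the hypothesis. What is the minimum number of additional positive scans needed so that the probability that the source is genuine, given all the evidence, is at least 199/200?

5

Prior odds = (1/13)/(12/13) = 1/12.
Combined Bayes factor of the evidence already in hand = 1.3 × 2.1 = 2.73.
Odds after that evidence = (1/12) × 2.73 = 0.2275.
Target odds = 0.995/0.005 = 199.
Need 4ⁿ ≥ 199 ÷ 0.2275 = 79600/91.
4⁴ = 256 falls short of 79600/91 but 4⁵ = 1024 reaches it, so n = 5.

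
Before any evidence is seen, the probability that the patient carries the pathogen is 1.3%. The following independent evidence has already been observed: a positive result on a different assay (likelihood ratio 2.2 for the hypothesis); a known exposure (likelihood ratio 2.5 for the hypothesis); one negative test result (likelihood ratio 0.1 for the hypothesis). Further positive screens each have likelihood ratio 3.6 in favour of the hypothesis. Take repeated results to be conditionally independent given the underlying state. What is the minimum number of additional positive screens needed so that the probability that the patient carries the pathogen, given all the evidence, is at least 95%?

7

Prior odds = 0.013/0.987 = 13/987.
Combined Bayes factor of the evidence already in hand = 2.2 × 2.5 × 0.1 = 0.55.
Odds after that evidence = (13/987) × 0.55 = 143/19740.
Target odds = 0.95/0.05 = 19.
Need 3.6ⁿ ≥ 19 ÷ (143/19740) = 375060/143.
3.6⁶ = 34012224/15625 falls short of 375060/143 but 3.6⁷ = 612220032/78125 reaches it, so n = 7.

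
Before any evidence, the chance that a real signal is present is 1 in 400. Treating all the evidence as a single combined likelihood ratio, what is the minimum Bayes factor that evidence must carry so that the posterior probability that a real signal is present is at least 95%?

Prior odds = 0.0025/0.9975 = 1/399.
Target odds = 0.95/0.05 = 19.
Required Bayes factor = 19 ÷ (1/399) = 7581.

7581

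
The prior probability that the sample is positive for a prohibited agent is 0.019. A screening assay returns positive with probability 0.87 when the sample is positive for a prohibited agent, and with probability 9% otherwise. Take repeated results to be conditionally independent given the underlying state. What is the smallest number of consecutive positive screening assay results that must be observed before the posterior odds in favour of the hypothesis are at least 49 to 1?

Prior odds: 0.019 ÷ 0.981 = 19/981.
Likelihood ratio of a positive result = 0.87/0.09 = 29/3.
Target odds = 49.
Require (29/3)ⁿ ≥ 49 ÷ (19/981) = 48069/19.
(29/3)³ = 24389/27 falls short of 48069/19 but (29/3)⁴ = 707281/81 reaches it, so n = 4.

4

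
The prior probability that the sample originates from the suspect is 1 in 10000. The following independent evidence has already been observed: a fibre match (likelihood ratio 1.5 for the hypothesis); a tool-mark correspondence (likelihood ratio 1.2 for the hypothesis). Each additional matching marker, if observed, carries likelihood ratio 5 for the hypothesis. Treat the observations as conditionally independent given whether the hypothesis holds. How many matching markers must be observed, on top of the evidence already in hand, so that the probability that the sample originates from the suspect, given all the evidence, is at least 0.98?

8

Prior odds = 0.0001/0.9999 = 1/9999.
Combined Bayes factor of the evidence already in hand = 1.5 × 1.2 = 1.8.
Odds after that evidence = (1/9999) × 1.8 = 1/5555.
Target odds = 0.98/0.02 = 49.
Need 5ⁿ ≥ 49 ÷ (1/5555) = 272195.
5⁷ = 78125 falls short of 272195 but 5⁸ = 390625 reaches it, so n = 8.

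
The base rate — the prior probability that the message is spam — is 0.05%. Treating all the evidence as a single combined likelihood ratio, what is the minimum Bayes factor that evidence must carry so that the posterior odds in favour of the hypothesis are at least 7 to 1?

13993

Prior odds = 0.0005/0.9995 = 1/1999.
Target odds = 7.
Required Bayes factor = 7 ÷ (1/1999) = 13993.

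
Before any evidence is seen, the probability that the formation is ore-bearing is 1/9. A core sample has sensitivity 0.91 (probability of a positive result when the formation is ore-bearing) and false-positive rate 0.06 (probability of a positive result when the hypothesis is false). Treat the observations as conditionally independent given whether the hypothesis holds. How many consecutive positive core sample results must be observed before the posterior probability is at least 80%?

2

Prior odds = (1/9)/(8/9) = 0.125.
Likelihood ratio of a positive result = 0.91/0.06 = 91/6.
Target odds: 0.8 ÷ 0.2 = 4.
Require (91/6)ⁿ ≥ 4 ÷ 0.125 = 32.
(91/6)¹ = 91/6 falls short of 32 but (91/6)² = 8281/36 reaches it, so n = 2.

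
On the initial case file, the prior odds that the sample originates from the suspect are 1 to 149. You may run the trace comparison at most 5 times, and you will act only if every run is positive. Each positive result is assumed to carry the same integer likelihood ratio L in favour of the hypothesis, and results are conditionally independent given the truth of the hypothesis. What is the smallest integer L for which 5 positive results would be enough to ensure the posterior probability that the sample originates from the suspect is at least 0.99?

7

Prior odds = 1/149.
Target odds = 0.99/0.01 = 99.
Need L⁵ ≥ 99 ÷ (1/149) = 14751.
6⁵ = 7776 < 14751 ≤ 16807 = 7⁵, so L = 7.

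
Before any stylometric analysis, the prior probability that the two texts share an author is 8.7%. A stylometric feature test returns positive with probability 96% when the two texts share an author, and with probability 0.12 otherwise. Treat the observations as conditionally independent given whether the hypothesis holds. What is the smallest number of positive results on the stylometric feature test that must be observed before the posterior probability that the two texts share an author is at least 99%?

Prior odds = 0.087/0.913 = 87/913.
Likelihood ratio of a positive result = 0.96/0.12 = 8.
Target posterior odds = 0.99/0.01 = 99.
Require 8ⁿ ≥ 99 ÷ (87/913) = 30129/29.
8³ = 512 falls short of 30129/29 but 8⁴ = 4096 reaches it, so n = 4.

4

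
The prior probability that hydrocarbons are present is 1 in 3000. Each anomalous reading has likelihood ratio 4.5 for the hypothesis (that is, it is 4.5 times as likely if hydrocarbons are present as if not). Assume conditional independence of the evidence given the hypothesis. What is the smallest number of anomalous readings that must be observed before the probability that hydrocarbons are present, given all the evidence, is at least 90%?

7

Prior odds = (1/3000)/(2999/3000) = 1/2999.
Likelihood ratio per anomalous reading = 4.5.
Target posterior odds = 0.9/0.1 = 9.
Require 4.5ⁿ ≥ 9 ÷ (1/2999) = 26991.
4.5⁶ = 8303.765625 falls short of 26991 but 4.5⁷ = 4782969/128 reaches it, so n = 7.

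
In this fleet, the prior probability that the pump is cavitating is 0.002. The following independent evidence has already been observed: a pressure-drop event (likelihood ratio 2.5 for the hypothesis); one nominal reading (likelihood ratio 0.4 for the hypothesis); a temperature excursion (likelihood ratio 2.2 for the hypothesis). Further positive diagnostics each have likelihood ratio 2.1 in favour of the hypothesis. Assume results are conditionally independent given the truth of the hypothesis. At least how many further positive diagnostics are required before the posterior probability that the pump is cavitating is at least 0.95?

12

Prior odds = 0.002/0.998 = 1/499.
Combined Bayes factor of the evidence already in hand = 2.5 × 0.4 × 2.2 = 2.2.
Odds after that evidence = (1/499) × 2.2 = 11/2495.
Target odds = 0.95/0.05 = 19.
Need 2.1ⁿ ≥ 19 ÷ (11/2495) = 47405/11.
2.1¹¹ ≈3502.78 falls short of 47405/11 but 2.1¹² ≈7355.83 reaches it, so n = 12.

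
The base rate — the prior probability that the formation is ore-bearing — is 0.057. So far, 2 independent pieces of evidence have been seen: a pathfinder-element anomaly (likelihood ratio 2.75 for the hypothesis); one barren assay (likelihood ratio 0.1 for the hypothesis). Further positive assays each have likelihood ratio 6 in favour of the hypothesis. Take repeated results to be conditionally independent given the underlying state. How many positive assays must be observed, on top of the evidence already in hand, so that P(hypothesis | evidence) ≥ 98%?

Prior odds = 0.057/0.943 = 57/943.
Combined Bayes factor of the evidence already in hand = 2.75 × 0.1 = 0.275.
Odds after that evidence = (57/943) × 0.275 = 627/37720.
Target odds = 0.98/0.02 = 49.
Need 6ⁿ ≥ 49 ÷ (627/37720) = 1848280/627.
6⁴ = 1296 falls short of 1848280/627 but 6⁵ = 7776 reaches it, so n = 5.

5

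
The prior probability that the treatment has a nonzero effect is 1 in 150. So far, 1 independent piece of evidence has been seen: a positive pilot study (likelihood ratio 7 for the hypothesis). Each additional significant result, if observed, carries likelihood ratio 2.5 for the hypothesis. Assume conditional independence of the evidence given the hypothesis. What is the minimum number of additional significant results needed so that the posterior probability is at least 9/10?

Prior odds = (1/150)/(149/150) = 1/149.
Bayes factor of the evidence already in hand = 7.
Odds after that evidence = (1/149) × 7 = 7/149.
Target odds = 0.9/0.1 = 9.
Need 2.5ⁿ ≥ 9 ÷ (7/149) = 1341/7.
2.5⁵ = 97.65625 falls short of 1341/7 but 2.5⁶ = 244.140625 reaches it, so n = 6.

6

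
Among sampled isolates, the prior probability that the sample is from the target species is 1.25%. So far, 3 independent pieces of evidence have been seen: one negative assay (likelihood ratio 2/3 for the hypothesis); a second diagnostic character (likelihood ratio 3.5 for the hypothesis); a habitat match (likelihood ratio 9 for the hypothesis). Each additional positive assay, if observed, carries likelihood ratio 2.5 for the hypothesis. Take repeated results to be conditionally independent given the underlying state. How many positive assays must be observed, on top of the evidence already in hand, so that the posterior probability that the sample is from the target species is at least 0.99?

Prior odds = 0.0125/0.9875 = 1/79.
Combined Bayes factor of the evidence already in hand = (2/3) × 3.5 × 9 = 21.
Odds after that evidence = (1/79) × 21 = 21/79.
Target odds = 0.99/0.01 = 99.
Need 2.5ⁿ ≥ 99 ÷ (21/79) = 2607/7.
2.5⁶ = 244.140625 falls short of 2607/7 but 2.5⁷ = 610.3515625 reaches it, so n = 7.

7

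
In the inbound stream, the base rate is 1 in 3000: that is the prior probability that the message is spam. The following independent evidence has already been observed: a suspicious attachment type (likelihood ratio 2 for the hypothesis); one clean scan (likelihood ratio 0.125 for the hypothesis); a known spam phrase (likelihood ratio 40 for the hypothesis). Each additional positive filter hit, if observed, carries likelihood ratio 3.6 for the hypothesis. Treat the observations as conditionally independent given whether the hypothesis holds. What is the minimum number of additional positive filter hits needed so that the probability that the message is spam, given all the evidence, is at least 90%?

Prior odds = (1/3000)/(2999/3000) = 1/2999.
Combined Bayes factor of the evidence already in hand = 2 × 0.125 × 40 = 10.
Odds after that evidence = (1/2999) × 10 = 10/2999.
Target odds = 0.9/0.1 = 9.
Need 3.6ⁿ ≥ 9 ÷ (10/2999) = 2699.1.
3.6⁶ = 34012224/15625 falls short of 2699.1 but 3.6⁷ = 612220032/78125 reaches it, so n = 7.

7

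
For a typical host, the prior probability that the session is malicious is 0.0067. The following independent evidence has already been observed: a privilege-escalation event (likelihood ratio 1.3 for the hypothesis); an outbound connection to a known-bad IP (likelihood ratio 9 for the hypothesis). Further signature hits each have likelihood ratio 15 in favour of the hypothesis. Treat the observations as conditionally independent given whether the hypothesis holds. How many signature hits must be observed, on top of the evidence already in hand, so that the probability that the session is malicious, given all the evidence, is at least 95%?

3

Prior odds = 0.0067/0.9933 = 67/9933.
Combined Bayes factor of the evidence already in hand = 1.3 × 9 = 11.7.
Odds after that evidence = (67/9933) × 11.7 = 2613/33110.
Target odds = 0.95/0.05 = 19.
Need 15ⁿ ≥ 19 ÷ (2613/33110) = 629090/2613.
15² = 225 falls short of 629090/2613 but 15³ = 3375 reaches it, so n = 3.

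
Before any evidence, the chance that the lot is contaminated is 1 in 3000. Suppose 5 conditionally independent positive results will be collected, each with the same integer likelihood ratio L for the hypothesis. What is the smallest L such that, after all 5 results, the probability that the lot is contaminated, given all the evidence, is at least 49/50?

11

Prior odds = (1/3000)/(2999/3000) = 1/2999.
Target odds = 0.98/0.02 = 49.
Need L⁵ ≥ 49 ÷ (1/2999) = 146951.
10⁵ = 100000 < 146951 ≤ 161051 = 11⁵, so L = 11.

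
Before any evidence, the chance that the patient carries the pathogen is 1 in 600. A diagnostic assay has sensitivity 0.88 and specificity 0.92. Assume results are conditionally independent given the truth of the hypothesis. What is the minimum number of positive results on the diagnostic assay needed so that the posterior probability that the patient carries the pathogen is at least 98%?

5

Prior odds = (1/600)/(599/600) = 1/599.
False-positive rate = 1 − 0.92 = 0.08; likelihood ratio of a positive = 0.88/0.08 = 11.
Target posterior odds = 0.98/0.02 = 49.
Require 11ⁿ ≥ 49 ÷ (1/599) = 29351.
11⁴ = 14641 falls short of 29351 but 11⁵ = 161051 reaches it, so n = 5.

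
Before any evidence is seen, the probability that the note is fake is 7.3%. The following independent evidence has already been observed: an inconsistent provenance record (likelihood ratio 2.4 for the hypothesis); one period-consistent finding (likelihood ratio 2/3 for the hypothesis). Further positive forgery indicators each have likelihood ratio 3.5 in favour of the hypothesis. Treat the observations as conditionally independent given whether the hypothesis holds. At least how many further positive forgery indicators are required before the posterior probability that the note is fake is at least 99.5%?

6

Prior odds = 0.073/0.927 = 73/927.
Combined Bayes factor of the evidence already in hand = 2.4 × (2/3) = 1.6.
Odds after that evidence = (73/927) × 1.6 = 584/4635.
Target odds = 0.995/0.005 = 199.
Need 3.5ⁿ ≥ 199 ÷ (584/4635) = 922365/584.
3.5⁵ = 525.21875 falls short of 922365/584 but 3.5⁶ = 1838.265625 reaches it, so n = 6.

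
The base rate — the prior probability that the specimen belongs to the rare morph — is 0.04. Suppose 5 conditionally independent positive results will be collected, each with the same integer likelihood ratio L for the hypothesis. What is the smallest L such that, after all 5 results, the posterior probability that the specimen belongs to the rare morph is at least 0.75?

3

Prior odds = 0.04/0.96 = 1/24.
Target odds = 0.75/0.25 = 3.
Need L⁵ ≥ 3 ÷ (1/24) = 72.
2⁵ = 32 < 72 ≤ 243 = 3⁵, so L = 3.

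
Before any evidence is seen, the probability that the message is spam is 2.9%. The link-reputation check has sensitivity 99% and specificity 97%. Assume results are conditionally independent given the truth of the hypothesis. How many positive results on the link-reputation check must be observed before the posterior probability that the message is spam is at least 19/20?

Prior odds = 0.029/0.971 = 29/971.
False-positive rate = 1 − 0.97 = 0.03; likelihood ratio of a positive = 0.99/0.03 = 33.
Target odds: 0.95 ÷ 0.05 = 19.
Need (29/971) × 33ⁿ ≥ 19, i.e. 33ⁿ ≥ 18449/29.
33¹ = 33 falls short of 18449/29 but 33² = 1089 reaches it, so n = 2.

2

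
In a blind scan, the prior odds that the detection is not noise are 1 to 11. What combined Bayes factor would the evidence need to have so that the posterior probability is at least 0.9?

99

Prior odds = 1/11.
Target odds = 0.9/0.1 = 9.
Required Bayes factor = 9 ÷ (1/11) = 99.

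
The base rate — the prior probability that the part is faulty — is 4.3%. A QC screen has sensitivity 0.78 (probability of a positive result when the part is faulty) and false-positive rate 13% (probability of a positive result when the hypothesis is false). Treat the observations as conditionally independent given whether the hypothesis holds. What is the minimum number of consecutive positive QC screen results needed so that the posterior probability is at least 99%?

Prior odds = 0.043/0.957 = 43/957.
Likelihood ratio of a positive result = 0.78/0.13 = 6.
Target odds: 0.99 ÷ 0.01 = 99.
Need (43/957) × 6ⁿ ≥ 99, i.e. 6ⁿ ≥ 94743/43.
6⁴ = 1296 falls short of 94743/43 but 6⁵ = 7776 reaches it, so n = 5.

5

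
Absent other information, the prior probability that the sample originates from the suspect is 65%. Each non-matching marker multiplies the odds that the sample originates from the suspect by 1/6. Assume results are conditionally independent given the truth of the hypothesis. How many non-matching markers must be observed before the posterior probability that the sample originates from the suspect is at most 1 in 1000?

5

Prior odds: 0.65 ÷ 0.35 = 13/7.
Likelihood ratio per non-matching marker = 1/6.
Target posterior odds = 0.001/0.999 = 1/999.
Need (13/7) × (1/6)ⁿ ≤ 1/999, i.e. (1/6)ⁿ ≤ 7/12987.
(1/6)⁴ = 1/1296 is still above 7/12987 but (1/6)⁵ = 1/7776 is at or below it, so n = 5.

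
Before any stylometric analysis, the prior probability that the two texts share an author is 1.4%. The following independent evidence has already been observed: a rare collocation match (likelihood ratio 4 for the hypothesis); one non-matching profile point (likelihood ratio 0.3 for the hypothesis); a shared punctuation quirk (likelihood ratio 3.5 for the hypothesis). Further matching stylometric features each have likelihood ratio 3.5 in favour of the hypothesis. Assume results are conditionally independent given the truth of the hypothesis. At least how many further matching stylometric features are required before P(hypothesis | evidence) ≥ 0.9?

5

Prior odds = 0.014/0.986 = 7/493.
Combined Bayes factor of the evidence already in hand = 4 × 0.3 × 3.5 = 4.2.
Odds after that evidence = (7/493) × 4.2 = 147/2465.
Target odds = 0.9/0.1 = 9.
Need 3.5ⁿ ≥ 9 ÷ (147/2465) = 7395/49.
3.5⁴ = 150.0625 falls short of 7395/49 but 3.5⁵ = 525.21875 reaches it, so n = 5.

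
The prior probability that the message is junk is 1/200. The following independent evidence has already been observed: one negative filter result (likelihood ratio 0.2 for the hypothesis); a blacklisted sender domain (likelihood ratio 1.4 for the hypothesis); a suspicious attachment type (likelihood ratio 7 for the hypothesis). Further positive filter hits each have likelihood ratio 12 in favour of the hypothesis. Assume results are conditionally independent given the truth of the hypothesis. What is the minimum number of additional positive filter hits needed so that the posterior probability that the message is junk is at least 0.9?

Prior odds = 0.005/0.995 = 1/199.
Combined Bayes factor of the evidence already in hand = 0.2 × 1.4 × 7 = 1.96.
Odds after that evidence = (1/199) × 1.96 = 49/4975.
Target odds = 0.9/0.1 = 9.
Need 12ⁿ ≥ 9 ÷ (49/4975) = 44775/49.
12² = 144 falls short of 44775/49 but 12³ = 1728 reaches it, so n = 3.

3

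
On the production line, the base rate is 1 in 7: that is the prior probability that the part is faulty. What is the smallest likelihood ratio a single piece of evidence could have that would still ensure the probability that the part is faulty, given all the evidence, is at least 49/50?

Prior odds = (1/7)/(6/7) = 1/6.
Target odds = 0.98/0.02 = 49.
Required Bayes factor = 49 ÷ (1/6) = 294.

294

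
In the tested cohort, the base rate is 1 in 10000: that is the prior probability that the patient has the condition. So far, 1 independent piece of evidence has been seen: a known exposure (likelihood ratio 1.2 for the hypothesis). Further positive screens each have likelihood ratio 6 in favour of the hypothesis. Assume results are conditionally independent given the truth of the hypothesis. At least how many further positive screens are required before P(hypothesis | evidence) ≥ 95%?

7

Prior odds = 0.0001/0.9999 = 1/9999.
Bayes factor of the evidence already in hand = 1.2.
Odds after that evidence = (1/9999) × 1.2 = 2/16665.
Target odds = 0.95/0.05 = 19.
Need 6ⁿ ≥ 19 ÷ (2/16665) = 158317.5.
6⁶ = 46656 falls short of 158317.5 but 6⁷ = 279936 reaches it, so n = 7.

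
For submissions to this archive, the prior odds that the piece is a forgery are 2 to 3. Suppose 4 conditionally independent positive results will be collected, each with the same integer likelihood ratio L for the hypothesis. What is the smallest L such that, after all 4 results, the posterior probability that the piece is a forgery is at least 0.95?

3

Prior odds = 2/3.
Target odds = 0.95/0.05 = 19.
Need L⁴ ≥ 19 ÷ (2/3) = 28.5.
2⁴ = 16 < 28.5 ≤ 81 = 3⁴, so L = 3.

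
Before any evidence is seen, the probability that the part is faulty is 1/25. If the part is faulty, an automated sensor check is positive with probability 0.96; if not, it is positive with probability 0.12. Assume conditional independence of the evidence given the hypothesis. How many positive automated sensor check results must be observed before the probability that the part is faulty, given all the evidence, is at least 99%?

Prior odds = 0.04/0.96 = 1/24.
Likelihood ratio of a positive = 0.96/0.12 = 8.
Target odds: 0.99 ÷ 0.01 = 99.
Need (1/24) × 8ⁿ ≥ 99, i.e. 8ⁿ ≥ 2376.
8³ = 512 falls short of 2376 but 8⁴ = 4096 reaches it, so n = 4.

4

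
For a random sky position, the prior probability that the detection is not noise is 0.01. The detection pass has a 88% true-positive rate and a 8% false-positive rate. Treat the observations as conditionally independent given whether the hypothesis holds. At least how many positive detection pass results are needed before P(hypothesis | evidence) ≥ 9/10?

Prior odds = 0.01/0.99 = 1/99.
Likelihood ratio of a positive result = 0.88/0.08 = 11.
Target posterior odds = 0.9/0.1 = 9.
Need (1/99) × 11ⁿ ≥ 9, i.e. 11ⁿ ≥ 891.
11² = 121 falls short of 891 but 11³ = 1331 reaches it, so n = 3.

3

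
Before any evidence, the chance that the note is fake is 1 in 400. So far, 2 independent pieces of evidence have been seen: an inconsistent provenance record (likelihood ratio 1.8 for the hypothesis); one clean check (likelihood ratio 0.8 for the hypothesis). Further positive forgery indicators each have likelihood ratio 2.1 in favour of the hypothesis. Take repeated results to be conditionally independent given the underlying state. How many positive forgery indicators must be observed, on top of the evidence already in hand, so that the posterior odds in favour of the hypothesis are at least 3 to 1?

Prior odds = 0.0025/0.9975 = 1/399.
Combined Bayes factor of the evidence already in hand = 1.8 × 0.8 = 1.44.
Odds after that evidence = (1/399) × 1.44 = 12/3325.
Target odds = 3.
Need 2.1ⁿ ≥ 3 ÷ (12/3325) = 831.25.
2.1⁹ ≈794.28 falls short of 831.25 but 2.1¹⁰ ≈1667.99 reaches it, so n = 10.

10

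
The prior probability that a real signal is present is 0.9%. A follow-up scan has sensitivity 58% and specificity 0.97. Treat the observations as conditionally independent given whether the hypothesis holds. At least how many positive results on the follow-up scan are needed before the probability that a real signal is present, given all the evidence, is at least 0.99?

Prior odds: 0.009 ÷ 0.991 = 9/991.
False-positive rate = 1 − 0.97 = 0.03; likelihood ratio of a positive = 0.58/0.03 = 58/3.
Target odds: 0.99 ÷ 0.01 = 99.
Require (58/3)ⁿ ≥ 99 ÷ (9/991) = 10901.
(58/3)³ = 195112/27 falls short of 10901 but (58/3)⁴ = 11316496/81 reaches it, so n = 4.

4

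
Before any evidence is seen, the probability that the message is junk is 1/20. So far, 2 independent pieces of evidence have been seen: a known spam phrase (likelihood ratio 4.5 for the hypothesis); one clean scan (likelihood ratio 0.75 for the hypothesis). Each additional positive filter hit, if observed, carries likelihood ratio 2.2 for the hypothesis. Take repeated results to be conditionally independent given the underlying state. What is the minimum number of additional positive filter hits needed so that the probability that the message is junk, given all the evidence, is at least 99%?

9

Prior odds = 0.05/0.95 = 1/19.
Combined Bayes factor of the evidence already in hand = 4.5 × 0.75 = 3.375.
Odds after that evidence = (1/19) × 3.375 = 27/152.
Target odds = 0.99/0.01 = 99.
Need 2.2ⁿ ≥ 99 ÷ (27/152) = 1672/3.
2.2⁸ = 214358881/390625 falls short of 1672/3 but 2.2⁹ ≈1207.27 reaches it, so n = 9.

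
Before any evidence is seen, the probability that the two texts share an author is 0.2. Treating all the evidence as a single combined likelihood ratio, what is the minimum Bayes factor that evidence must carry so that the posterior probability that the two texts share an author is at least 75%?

12

Prior odds = 0.2/0.8 = 0.25.
Target odds = 0.75/0.25 = 3.
Required Bayes factor = 3 ÷ 0.25 = 12.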